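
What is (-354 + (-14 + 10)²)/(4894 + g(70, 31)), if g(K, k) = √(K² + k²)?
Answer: -1654172/23945375 + 338*√5861/23945375 ≈ -0.068000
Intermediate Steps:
(-354 + (-14 + 10)²)/(4894 + g(70, 31)) = (-354 + (-14 + 10)²)/(4894 + √(70² + 31²)) = (-354 + (-4)²)/(4894 + √(4900 + 961)) = (-354 + 16)/(4894 + √5861) = -338/(4894 + √5861)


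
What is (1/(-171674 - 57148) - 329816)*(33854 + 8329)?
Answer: -1061171813103933/76274 ≈ -1.3913e+10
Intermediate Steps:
(1/(-171674 - 57148) - 329816)*(33854 + 8329) = (1/(-228822) - 329816)*42183 = (-1/228822 - 329816)*42183 = -75469156753/228822*42183 = -1061171813103933/76274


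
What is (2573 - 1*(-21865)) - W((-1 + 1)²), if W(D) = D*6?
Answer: 24438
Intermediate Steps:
W(D) = 6*D
(2573 - 1*(-21865)) - W((-1 + 1)²) = (2573 - 1*(-21865)) - 6*(-1 + 1)² = (2573 + 21865) - 6*0² = 24438 - 6*0 = 24438 - 1*0 = 24438 + 0 = 24438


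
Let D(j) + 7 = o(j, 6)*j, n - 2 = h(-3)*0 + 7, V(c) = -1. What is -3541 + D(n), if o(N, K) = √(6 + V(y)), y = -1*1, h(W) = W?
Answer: -3548 + 9*√5 ≈ -3527.9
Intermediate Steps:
y = -1
n = 9 (n = 2 + (-3*0 + 7) = 2 + (0 + 7) = 2 + 7 = 9)
o(N, K) = √5 (o(N, K) = √(6 - 1) = √5)
D(j) = -7 + j*√5 (D(j) = -7 + √5*j = -7 + j*√5)
-3541 + D(n) = -3541 + (-7 + 9*√5) = -3548 + 9*√5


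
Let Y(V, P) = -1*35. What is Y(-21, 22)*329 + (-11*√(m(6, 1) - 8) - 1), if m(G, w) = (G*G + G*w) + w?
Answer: -11516 - 11*√35 ≈ -11581.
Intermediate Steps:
Y(V, P) = -35
m(G, w) = w + G² + G*w (m(G, w) = (G² + G*w) + w = w + G² + G*w)
Y(-21, 22)*329 + (-11*√(m(6, 1) - 8) - 1) = -35*329 + (-11*√((1 + 6² + 6*1) - 8) - 1) = -11515 + (-11*√((1 + 36 + 6) - 8) - 1) = -11515 + (-11*√(43 - 8) - 1) = -11515 + (-11*√35 - 1) = -11515 + (-1 - 11*√35) = -11516 - 11*√35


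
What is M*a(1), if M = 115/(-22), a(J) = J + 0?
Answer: -115/22 ≈ -5.2273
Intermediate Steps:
a(J) = J
M = -115/22 (M = 115*(-1/22) = -115/22 ≈ -5.2273)
M*a(1) = -115/22*1 = -115/22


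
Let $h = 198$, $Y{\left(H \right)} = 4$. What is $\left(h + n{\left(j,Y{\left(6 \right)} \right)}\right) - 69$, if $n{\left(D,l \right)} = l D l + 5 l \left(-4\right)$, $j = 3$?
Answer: $97$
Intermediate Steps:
$n{\left(D,l \right)} = - 20 l + D l^{2}$ ($n{\left(D,l \right)} = D l l - 20 l = D l^{2} - 20 l = - 20 l + D l^{2}$)
$\left(h + n{\left(j,Y{\left(6 \right)} \right)}\right) - 69 = \left(198 + 4 \left(-20 + 3 \cdot 4\right)\right) - 69 = \left(198 + 4 \left(-20 + 12\right)\right) - 69 = \left(198 + 4 \left(-8\right)\right) - 69 = \left(198 - 32\right) - 69 = 166 - 69 = 97$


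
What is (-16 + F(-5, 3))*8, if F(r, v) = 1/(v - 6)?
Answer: -392/3 ≈ -130.67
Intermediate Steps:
F(r, v) = 1/(-6 + v)
(-16 + F(-5, 3))*8 = (-16 + 1/(-6 + 3))*8 = (-16 + 1/(-3))*8 = (-16 - 1/3)*8 = -49/3*8 = -392/3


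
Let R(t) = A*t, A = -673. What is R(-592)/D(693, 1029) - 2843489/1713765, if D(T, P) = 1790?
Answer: 67770155093/306763935 ≈ 220.92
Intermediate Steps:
R(t) = -673*t
R(-592)/D(693, 1029) - 2843489/1713765 = -673*(-592)/1790 - 2843489/1713765 = 398416*(1/1790) - 2843489*1/1713765 = 199208/895 - 2843489/1713765 = 67770155093/306763935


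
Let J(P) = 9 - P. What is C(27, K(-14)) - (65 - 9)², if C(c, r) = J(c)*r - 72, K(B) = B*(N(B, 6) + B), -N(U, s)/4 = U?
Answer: 7376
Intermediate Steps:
N(U, s) = -4*U
K(B) = -3*B² (K(B) = B*(-4*B + B) = B*(-3*B) = -3*B²)
C(c, r) = -72 + r*(9 - c) (C(c, r) = (9 - c)*r - 72 = r*(9 - c) - 72 = -72 + r*(9 - c))
C(27, K(-14)) - (65 - 9)² = (-72 - (-3*(-14)²)*(-9 + 27)) - (65 - 9)² = (-72 - 1*(-3*196)*18) - 1*56² = (-72 - 1*(-588)*18) - 1*3136 = (-72 + 10584) - 3136 = 10512 - 3136 = 7376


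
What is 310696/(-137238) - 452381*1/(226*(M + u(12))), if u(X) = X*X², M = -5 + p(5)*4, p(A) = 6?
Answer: -92376739895/27092290818 ≈ -3.4097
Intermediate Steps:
M = 19 (M = -5 + 6*4 = -5 + 24 = 19)
u(X) = X³
310696/(-137238) - 452381*1/(226*(M + u(12))) = 310696/(-137238) - 452381*1/(226*(19 + 12³)) = 310696*(-1/137238) - 452381*1/(226*(19 + 1728)) = -155348/68619 - 452381/(1747*226) = -155348/68619 - 452381/394822 = -92376739895/27092290818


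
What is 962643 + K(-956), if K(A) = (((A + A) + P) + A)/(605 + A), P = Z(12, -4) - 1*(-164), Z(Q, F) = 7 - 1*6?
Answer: 112630132/117 ≈ 9.6265e+5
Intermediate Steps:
Z(Q, F) = 1 (Z(Q, F) = 7 - 6 = 1)
P = 165 (P = 1 - 1*(-164) = 1 + 164 = 165)
K(A) = (165 + 3*A)/(605 + A) (K(A) = (((A + A) + 165) + A)/(605 + A) = ((2*A + 165) + A)/(605 + A) = ((165 + 2*A) + A)/(605 + A) = (165 + 3*A)/(605 + A))
962643 + K(-956) = 962643 + 3*(55 - 956)/(605 - 956) = 962643 + 3*(-901)/(-351) = 962643 + 3*(-1/351)*(-901) = 962643 + 901/117 = 112630132/117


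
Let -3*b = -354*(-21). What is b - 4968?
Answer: -7446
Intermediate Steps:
b = -2478 (b = -(-118)*(-21) = -⅓*7434 = -2478)
b - 4968 = -2478 - 4968 = -7446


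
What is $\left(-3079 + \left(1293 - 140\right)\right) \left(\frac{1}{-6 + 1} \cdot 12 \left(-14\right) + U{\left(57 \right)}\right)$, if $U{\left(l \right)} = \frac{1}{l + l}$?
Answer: $- \frac{6149397}{95} \approx -64731.0$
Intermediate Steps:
$U{\left(l \right)} = \frac{1}{2 l}$
$\left(-3079 + \left(1293 - 140\right)\right) \left(\frac{1}{-6 + 1} \cdot 12 \left(-14\right) + U{\left(57 \right)}\right) = \left(-3079 + \left(1293 - 140\right)\right) \left(\frac{1}{-6 + 1} \cdot 12 \left(-14\right) + \frac{1}{2 \cdot 57}\right) = \left(-3079 + \left(1293 - 140\right)\right) \left(\frac{1}{-5} \cdot 12 \left(-14\right) + \frac{1}{2} \cdot \frac{1}{57}\right) = \left(-3079 + 1153\right) \left(\left(- \frac{1}{5}\right) 12 \left(-14\right) + \frac{1}{114}\right) = - 1926 \left(\left(- \frac{12}{5}\right) \left(-14\right) + \frac{1}{114}\right) = - 1926 \left(\frac{168}{5} + \frac{1}{114}\right) = \left(-1926\right) \frac{19157}{570} = - \frac{6149397}{95}$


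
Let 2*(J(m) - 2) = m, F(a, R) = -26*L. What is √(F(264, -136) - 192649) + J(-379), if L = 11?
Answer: -375/2 + I*√192935 ≈ -187.5 + 439.24*I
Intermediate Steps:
F(a, R) = -286 (F(a, R) = -26*11 = -286)
J(m) = 2 + m/2
√(F(264, -136) - 192649) + J(-379) = √(-286 - 192649) + (2 + (½)*(-379)) = √(-192935) + (2 - 379/2) = I*√192935 - 375/2 = -375/2 + I*√192935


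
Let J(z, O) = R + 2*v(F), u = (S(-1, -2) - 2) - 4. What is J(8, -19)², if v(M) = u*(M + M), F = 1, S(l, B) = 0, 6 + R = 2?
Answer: 784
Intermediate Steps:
R = -4 (R = -6 + 2 = -4)
u = -6 (u = (0 - 2) - 4 = -2 - 4 = -6)
v(M) = -12*M (v(M) = -6*(M + M) = -12*M)
J(z, O) = -28 (J(z, O) = -4 + 2*(-12*1) = -4 + 2*(-12) = -4 - 24 = -28)
J(8, -19)² = (-28)² = 784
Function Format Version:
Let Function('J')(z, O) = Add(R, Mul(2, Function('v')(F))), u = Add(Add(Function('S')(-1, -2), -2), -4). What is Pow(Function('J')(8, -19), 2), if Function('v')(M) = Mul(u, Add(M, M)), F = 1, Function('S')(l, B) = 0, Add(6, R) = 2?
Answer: 784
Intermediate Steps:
R = -4 (R = Add(-6, 2) = -4)
u = -6 (u = Add(Add(0, -2), -4) = Add(-2, -4) = -6)
Function('v')(M) = Mul(-12, M) (Function('v')(M) = Mul(-6, Add(M, M)) = Mul(-6, Mul(2, M)) = Mul(-12, M))
Function('J')(z, O) = -28 (Function('J')(z, O) = Add(-4, Mul(2, Mul(-12, 1))) = Add(-4, Mul(2, -12)) = Add(-4, -24) = -28)
Pow(Function('J')(8, -19), 2) = Pow(-28, 2) = 784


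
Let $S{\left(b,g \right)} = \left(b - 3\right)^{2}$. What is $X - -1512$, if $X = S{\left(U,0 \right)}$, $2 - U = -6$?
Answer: $1537$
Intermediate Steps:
$U = 8$ ($U = 2 - -6 = 2 + 6 = 8$)
$S{\left(b,g \right)} = \left(-3 + b\right)^{2}$
$X = 25$ ($X = \left(-3 + 8\right)^{2} = 5^{2} = 25$)
$X - -1512 = 25 - -1512 = 25 + 1512 = 1537$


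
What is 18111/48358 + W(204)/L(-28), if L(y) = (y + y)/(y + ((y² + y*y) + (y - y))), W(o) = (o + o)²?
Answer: -221371299969/48358 ≈ -4.5778e+6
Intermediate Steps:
W(o) = 4*o² (W(o) = (2*o)² = 4*o²)
L(y) = 2*y/(y + 2*y²) (L(y) = (2*y)/(y + ((y² + y²) + 0)) = (2*y)/(y + (2*y² + 0)) = (2*y)/(y + 2*y²) = 2*y/(y + 2*y²))
18111/48358 + W(204)/L(-28) = 18111/48358 + (4*204²)/((2/(1 + 2*(-28)))) = 18111*(1/48358) + (4*41616)/((2/(1 - 56))) = 18111/48358 + 166464/((2/(-55))) = 18111/48358 + 166464/((2*(-1/55))) = 18111/48358 + 166464/(-2/55) = 18111/48358 + 166464*(-55/2) = 18111/48358 - 4577760 = -221371299969/48358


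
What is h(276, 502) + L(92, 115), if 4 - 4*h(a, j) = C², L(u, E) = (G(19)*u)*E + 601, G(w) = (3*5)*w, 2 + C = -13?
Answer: 12063383/4 ≈ 3.0158e+6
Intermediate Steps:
C = -15 (C = -2 - 13 = -15)
G(w) = 15*w
L(u, E) = 601 + 285*E*u (L(u, E) = ((15*19)*u)*E + 601 = (285*u)*E + 601 = 285*E*u + 601 = 601 + 285*E*u)
h(a, j) = -221/4 (h(a, j) = 1 - ¼*(-15)² = 1 - ¼*225 = 1 - 225/4 = -221/4)
h(276, 502) + L(92, 115) = -221/4 + (601 + 285*115*92) = -221/4 + (601 + 3015300) = -221/4 + 3015901 = 12063383/4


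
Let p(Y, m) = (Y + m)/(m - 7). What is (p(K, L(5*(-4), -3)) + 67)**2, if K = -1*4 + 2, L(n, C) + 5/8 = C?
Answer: 1317904/289 ≈ 4560.2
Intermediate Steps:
L(n, C) = -5/8 + C
K = -2 (K = -4 + 2 = -2)
p(Y, m) = (Y + m)/(-7 + m)
(p(K, L(5*(-4), -3)) + 67)**2 = ((-2 + (-5/8 - 3))/(-7 + (-5/8 - 3)) + 67)**2 = ((-2 - 29/8)/(-7 - 29/8) + 67)**2 = (-45/8/(-85/8) + 67)**2 = (-8/85*(-45/8) + 67)**2 = (9/17 + 67)**2 = (1148/17)**2 = 1317904/289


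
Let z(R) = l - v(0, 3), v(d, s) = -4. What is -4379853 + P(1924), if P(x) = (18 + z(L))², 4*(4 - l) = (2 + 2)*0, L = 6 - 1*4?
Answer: -4379177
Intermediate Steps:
L = 2 (L = 6 - 4 = 2)
l = 4 (l = 4 - (2 + 2)*0/4 = 4 - 0 = 4 - ¼*0 = 4 + 0 = 4)
z(R) = 8 (z(R) = 4 - 1*(-4) = 4 + 4 = 8)
P(x) = 676 (P(x) = (18 + 8)² = 26² = 676)
-4379853 + P(1924) = -4379853 + 676 = -4379177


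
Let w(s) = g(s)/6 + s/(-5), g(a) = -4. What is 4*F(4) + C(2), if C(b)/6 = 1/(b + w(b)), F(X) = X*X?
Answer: 493/7 ≈ 70.429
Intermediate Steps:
F(X) = X²
w(s) = -⅔ - s/5 (w(s) = -4/6 + s/(-5) = -4*⅙ + s*(-⅕) = -⅔ - s/5)
C(b) = 6/(-⅔ + 4*b/5) (C(b) = 6/(b + (-⅔ - b/5)) = 6/(-⅔ + 4*b/5))
4*F(4) + C(2) = 4*4² + 45/(-5 + 6*2) = 4*16 + 45/(-5 + 12) = 64 + 45/7 = 493/7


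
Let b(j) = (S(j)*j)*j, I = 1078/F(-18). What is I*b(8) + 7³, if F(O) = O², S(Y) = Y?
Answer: 165767/81 ≈ 2046.5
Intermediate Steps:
I = 539/162 (I = 1078/((-18)²) = 1078/324 = 1078*(1/324) = 539/162 ≈ 3.3272)
b(j) = j³ (b(j) = (j*j)*j = j²*j = j³)
I*b(8) + 7³ = (539/162)*8³ + 7³ = (539/162)*512 + 343 = 137984/81 + 343 = 165767/81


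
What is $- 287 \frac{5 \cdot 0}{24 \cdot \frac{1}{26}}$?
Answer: $0$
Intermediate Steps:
$- 287 \frac{5 \cdot 0}{24 \cdot \frac{1}{26}} = - 287 \frac{0}{24 \cdot \frac{1}{26}} = - 287 \frac{0}{\frac{12}{13}} = - 287 \cdot 0 \cdot \frac{13}{12} = \left(-287\right) 0 = 0$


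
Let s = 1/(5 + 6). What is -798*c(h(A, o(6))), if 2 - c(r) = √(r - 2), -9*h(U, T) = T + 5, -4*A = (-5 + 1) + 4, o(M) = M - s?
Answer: -1596 + 266*I*√3498/11 ≈ -1596.0 + 1430.2*I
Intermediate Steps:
s = 1/11 ≈ 0.090909
o(M) = -1/11 + M (o(M) = M - 1*1/11 = M - 1/11 = -1/11 + M)
A = 0 (A = -((-5 + 1) + 4)/4 = -(-4 + 4)/4 = -¼*0 = 0)
h(U, T) = -5/9 - T/9 (h(U, T) = -(T + 5)/9 = -(5 + T)/9 = -5/9 - T/9)
c(r) = 2 - √(-2 + r) (c(r) = 2 - √(r - 2) = 2 - √(-2 + r))
-798*c(h(A, o(6))) = -798*(2 - √(-2 + (-5/9 - (-1/11 + 6)/9))) = -798*(2 - √(-2 + (-5/9 - ⅑*65/11))) = -798*(2 - √(-2 + (-5/9 - 65/99))) = -798*(2 - √(-2 - 40/33)) = -798*(2 - √(-106/33)) = -798*(2 - I*√3498/33) = -1596 + 266*I*√3498/11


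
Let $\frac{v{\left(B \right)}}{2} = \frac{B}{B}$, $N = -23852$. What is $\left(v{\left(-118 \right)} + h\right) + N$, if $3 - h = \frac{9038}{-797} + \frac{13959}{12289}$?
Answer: $- \frac{233465516392}{9794333} \approx -23837.0$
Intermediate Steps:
$h = \frac{129325658}{9794333}$ ($h = 3 - \left(\frac{9038}{-797} + \frac{13959}{12289}\right) = 3 - \left(9038 \left(- \frac{1}{797}\right) + 13959 \cdot \frac{1}{12289}\right) = 3 - \left(- \frac{9038}{797} + \frac{13959}{12289}\right) = 3 - - \frac{99942659}{9794333} = 3 + \frac{99942659}{9794333} = \frac{129325658}{9794333} \approx 13.204$)
$v{\left(B \right)} = 2$ ($v{\left(B \right)} = 2 \frac{B}{B} = 2 \cdot 1 = 2$)
$\left(v{\left(-118 \right)} + h\right) + N = \left(2 + \frac{129325658}{9794333}\right) - 23852 = \frac{148914324}{9794333} - 23852 = - \frac{233465516392}{9794333}$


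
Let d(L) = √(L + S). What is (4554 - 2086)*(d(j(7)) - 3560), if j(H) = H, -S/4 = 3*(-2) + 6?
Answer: -8786080 + 2468*√7 ≈ -8.7796e+6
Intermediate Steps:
S = 0 (S = -4*(3*(-2) + 6) = -4*(-6 + 6) = -4*0 = 0)
d(L) = √L (d(L) = √(L + 0) = √L)
(4554 - 2086)*(d(j(7)) - 3560) = (4554 - 2086)*(√7 - 3560) = 2468*(-3560 + √7) = -8786080 + 2468*√7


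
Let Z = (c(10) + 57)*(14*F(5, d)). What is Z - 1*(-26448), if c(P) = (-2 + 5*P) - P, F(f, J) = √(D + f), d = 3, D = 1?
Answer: 26448 + 1330*√6 ≈ 29706.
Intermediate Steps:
F(f, J) = √(1 + f)
c(P) = -2 + 4*P
Z = 1330*√6 (Z = ((-2 + 4*10) + 57)*(14*√(1 + 5)) = ((-2 + 40) + 57)*(14*√6) = (38 + 57)*(14*√6) = 95*(14*√6) = 1330*√6 ≈ 3257.8)
Z - 1*(-26448) = 1330*√6 - 1*(-26448) = 1330*√6 + 26448 = 26448 + 1330*√6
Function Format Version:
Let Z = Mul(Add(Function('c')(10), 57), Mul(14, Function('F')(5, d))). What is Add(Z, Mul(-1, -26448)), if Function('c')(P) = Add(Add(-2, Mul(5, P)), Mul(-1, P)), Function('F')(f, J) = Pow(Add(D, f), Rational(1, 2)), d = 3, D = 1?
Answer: Add(26448, Mul(1330, Pow(6, Rational(1, 2)))) ≈ 29706.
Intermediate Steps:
Function('F')(f, J) = Pow(Add(1, f), Rational(1, 2))
Function('c')(P) = Add(-2, Mul(4, P))
Z = Mul(1330, Pow(6, Rational(1, 2))) (Z = Mul(Add(Add(-2, Mul(4, 10)), 57), Mul(14, Pow(Add(1, 5), Rational(1, 2)))) = Mul(Add(Add(-2, 40), 57), Mul(14, Pow(6, Rational(1, 2)))) = Mul(Add(38, 57), Mul(14, Pow(6, Rational(1, 2)))) = Mul(95, Mul(14, Pow(6, Rational(1, 2)))) = Mul(1330, Pow(6, Rational(1, 2))) ≈ 3257.8)
Add(Z, Mul(-1, -26448)) = Add(Mul(1330, Pow(6, Rational(1, 2))), Mul(-1, -26448)) = Add(Mul(1330, Pow(6, Rational(1, 2))), 26448) = Add(26448, Mul(1330, Pow(6, Rational(1, 2))))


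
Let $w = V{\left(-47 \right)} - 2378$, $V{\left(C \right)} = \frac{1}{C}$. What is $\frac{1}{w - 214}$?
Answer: $- \frac{47}{121825} \approx -0.0003858$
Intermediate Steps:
$w = - \frac{111767}{47}$ ($w = \frac{1}{-47} - 2378 = - \frac{1}{47} - 2378 = - \frac{111767}{47} \approx -2378.0$)
$\frac{1}{w - 214} = \frac{1}{- \frac{111767}{47} - 214} = \frac{1}{- \frac{121825}{47}} = - \frac{47}{121825}$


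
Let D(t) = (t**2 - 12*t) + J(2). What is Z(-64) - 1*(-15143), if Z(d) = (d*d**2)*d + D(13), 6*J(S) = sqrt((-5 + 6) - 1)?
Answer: 16792372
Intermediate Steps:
J(S) = 0 (J(S) = sqrt((-5 + 6) - 1)/6 = sqrt(1 - 1)/6 = sqrt(0)/6 = (1/6)*0 = 0)
D(t) = t**2 - 12*t (D(t) = (t**2 - 12*t) + 0 = t**2 - 12*t)
Z(d) = 13 + d**4 (Z(d) = (d*d**2)*d + 13*(-12 + 13) = d**3*d + 13*1 = d**4 + 13 = 13 + d**4)
Z(-64) - 1*(-15143) = (13 + (-64)**4) - 1*(-15143) = (13 + 16777216) + 15143 = 16777229 + 15143 = 16792372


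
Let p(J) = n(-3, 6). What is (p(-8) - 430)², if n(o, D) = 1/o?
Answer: 1666681/9 ≈ 1.8519e+5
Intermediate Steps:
p(J) = -⅓ (p(J) = 1/(-3) = -⅓)
(p(-8) - 430)² = (-⅓ - 430)² = (-1291/3)² = 1666681/9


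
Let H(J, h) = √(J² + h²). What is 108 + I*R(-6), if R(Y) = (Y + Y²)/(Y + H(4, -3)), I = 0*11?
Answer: 108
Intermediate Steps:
I = 0
R(Y) = (Y + Y²)/(5 + Y) (R(Y) = (Y + Y²)/(Y + √(4² + (-3)²)) = (Y + Y²)/(Y + √(16 + 9)) = (Y + Y²)/(Y + √25) = (Y + Y²)/(Y + 5) = (Y + Y²)/(5 + Y))
108 + I*R(-6) = 108 + 0*(-6*(1 - 6)/(5 - 6)) = 108 + 0*(-6*(-5)/(-1)) = 108 + 0*(-6*(-1)*(-5)) = 108 + 0*(-30) = 108 + 0 = 108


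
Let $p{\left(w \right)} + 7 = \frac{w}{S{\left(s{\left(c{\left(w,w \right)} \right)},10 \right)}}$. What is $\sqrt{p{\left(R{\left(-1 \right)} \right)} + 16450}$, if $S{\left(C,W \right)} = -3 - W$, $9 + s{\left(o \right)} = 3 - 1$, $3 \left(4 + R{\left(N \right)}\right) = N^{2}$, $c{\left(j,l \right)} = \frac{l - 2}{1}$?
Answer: $\frac{2 \sqrt{6252558}}{39} \approx 128.23$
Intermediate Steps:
$c{\left(j,l \right)} = -2 + l$ ($c{\left(j,l \right)} = \left(l - 2\right) 1 = \left(-2 + l\right) 1 = -2 + l$)
$R{\left(N \right)} = -4 + \frac{N^{2}}{3}$
$s{\left(o \right)} = -7$ ($s{\left(o \right)} = -9 + \left(3 - 1\right) = -9 + 2 = -7$)
$p{\left(w \right)} = -7 - \frac{w}{13}$ ($p{\left(w \right)} = -7 + \frac{w}{-3 - 10} = -7 + \frac{w}{-13} = -7 + w \left(- \frac{1}{13}\right) = -7 - \frac{w}{13}$)
$\sqrt{p{\left(R{\left(-1 \right)} \right)} + 16450} = \sqrt{\left(-7 - \frac{-4 + \frac{\left(-1\right)^{2}}{3}}{13}\right) + 16450} = \sqrt{\left(-7 - \frac{-4 + \frac{1}{3} \cdot 1}{13}\right) + 16450} = \sqrt{\left(-7 - \frac{-4 + \frac{1}{3}}{13}\right) + 16450} = \sqrt{\left(-7 - - \frac{11}{39}\right) + 16450} = \sqrt{\left(-7 + \frac{11}{39}\right) + 16450} = \sqrt{- \frac{262}{39} + 16450} = \sqrt{\frac{641288}{39}} = \frac{2 \sqrt{6252558}}{39}$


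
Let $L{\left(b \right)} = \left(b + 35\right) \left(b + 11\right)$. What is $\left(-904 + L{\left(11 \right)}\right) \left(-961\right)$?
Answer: $-103788$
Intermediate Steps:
$L{\left(b \right)} = \left(11 + b\right) \left(35 + b\right)$ ($L{\left(b \right)} = \left(35 + b\right) \left(11 + b\right) = \left(11 + b\right) \left(35 + b\right)$)
$\left(-904 + L{\left(11 \right)}\right) \left(-961\right) = \left(-904 + \left(385 + 11^{2} + 46 \cdot 11\right)\right) \left(-961\right) = \left(-904 + \left(385 + 121 + 506\right)\right) \left(-961\right) = \left(-904 + 1012\right) \left(-961\right) = 108 \left(-961\right) = -103788$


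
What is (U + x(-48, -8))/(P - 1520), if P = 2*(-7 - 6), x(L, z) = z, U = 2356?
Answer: -1174/773 ≈ -1.5188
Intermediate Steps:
P = -26 (P = 2*(-13) = -26)
(U + x(-48, -8))/(P - 1520) = (2356 - 8)/(-26 - 1520) = 2348/(-1546) = 2348*(-1/1546) = -1174/773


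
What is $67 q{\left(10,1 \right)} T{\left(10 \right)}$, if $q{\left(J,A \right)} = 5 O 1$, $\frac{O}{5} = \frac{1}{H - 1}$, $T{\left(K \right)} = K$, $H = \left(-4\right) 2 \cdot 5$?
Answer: $- \frac{16750}{41} \approx -408.54$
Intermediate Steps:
$H = -40$ ($H = \left(-8\right) 5 = -40$)
$O = - \frac{5}{41}$ ($O = \frac{5}{-40 - 1} = \frac{5}{-41} = 5 \left(- \frac{1}{41}\right) = - \frac{5}{41} \approx -0.12195$)
$q{\left(J,A \right)} = - \frac{25}{41}$ ($q{\left(J,A \right)} = 5 \left(- \frac{5}{41}\right) 1 = \left(- \frac{25}{41}\right) 1 = - \frac{25}{41}$)
$67 q{\left(10,1 \right)} T{\left(10 \right)} = 67 \left(- \frac{25}{41}\right) 10 = \left(- \frac{1675}{41}\right) 10 = - \frac{16750}{41}$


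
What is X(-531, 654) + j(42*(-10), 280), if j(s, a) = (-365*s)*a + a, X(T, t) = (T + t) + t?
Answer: 42925057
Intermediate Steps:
X(T, t) = T + 2*t
j(s, a) = a - 365*a*s (j(s, a) = -365*a*s + a = a - 365*a*s)
X(-531, 654) + j(42*(-10), 280) = (-531 + 2*654) + 280*(1 - 15330*(-10)) = (-531 + 1308) + 280*(1 - 365*(-420)) = 777 + 280*(1 + 153300) = 777 + 280*153301 = 777 + 42924280 = 42925057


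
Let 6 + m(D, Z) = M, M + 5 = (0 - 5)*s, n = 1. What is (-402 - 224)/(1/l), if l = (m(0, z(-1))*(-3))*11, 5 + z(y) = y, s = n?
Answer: -330528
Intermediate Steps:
s = 1
z(y) = -5 + y
M = -10 (M = -5 + (0 - 5)*1 = -5 - 5*1 = -5 - 5 = -10)
m(D, Z) = -16 (m(D, Z) = -6 - 10 = -16)
l = 528 (l = -16*(-3)*11 = 48*11 = 528)
(-402 - 224)/(1/l) = (-402 - 224)/(1/528) = -626/1/528 = -626*528 = -330528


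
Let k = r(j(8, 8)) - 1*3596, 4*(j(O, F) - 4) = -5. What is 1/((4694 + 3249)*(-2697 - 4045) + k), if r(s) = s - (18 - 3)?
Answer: -4/214221257 ≈ -1.8672e-8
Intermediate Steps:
j(O, F) = 11/4 (j(O, F) = 4 + (1/4)*(-5) = 4 - 5/4 = 11/4)
r(s) = -15 + s (r(s) = s - 1*15 = s - 15 = -15 + s)
k = -14433/4 (k = (-15 + 11/4) - 1*3596 = -49/4 - 3596 = -14433/4 ≈ -3608.3)
1/((4694 + 3249)*(-2697 - 4045) + k) = 1/((4694 + 3249)*(-2697 - 4045) - 14433/4) = 1/(7943*(-6742) - 14433/4) = 1/(-53551706 - 14433/4) = 1/(-214221257/4) = -4/214221257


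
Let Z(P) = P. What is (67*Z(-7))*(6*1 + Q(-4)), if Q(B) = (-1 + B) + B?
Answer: 1407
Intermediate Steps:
Q(B) = -1 + 2*B
(67*Z(-7))*(6*1 + Q(-4)) = (67*(-7))*(6*1 + (-1 + 2*(-4))) = -469*(6 + (-1 - 8)) = -469*(6 - 9) = -469*(-3) = 1407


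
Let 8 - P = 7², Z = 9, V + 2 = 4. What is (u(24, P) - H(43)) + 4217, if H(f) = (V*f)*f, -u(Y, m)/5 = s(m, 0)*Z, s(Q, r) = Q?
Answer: 2364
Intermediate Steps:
V = 2 (V = -2 + 4 = 2)
P = -41 (P = 8 - 1*7² = 8 - 1*49 = 8 - 49 = -41)
u(Y, m) = -45*m (u(Y, m) = -5*m*9 = -45*m)
H(f) = 2*f² (H(f) = (2*f)*f = 2*f²)
(u(24, P) - H(43)) + 4217 = (-45*(-41) - 2*43²) + 4217 = (1845 - 2*1849) + 4217 = (1845 - 1*3698) + 4217 = (1845 - 3698) + 4217 = -1853 + 4217 = 2364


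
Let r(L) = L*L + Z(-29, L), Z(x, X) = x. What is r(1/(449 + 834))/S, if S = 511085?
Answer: -9547316/168258279313 ≈ -5.6742e-5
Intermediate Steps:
r(L) = -29 + L² (r(L) = L*L - 29 = L² - 29 = -29 + L²)
r(1/(449 + 834))/S = (-29 + (1/(449 + 834))²)/511085 = (-29 + (1/1283)²)*(1/511085) = (-29 + 1/1646089)*(1/511085) = -47736580/1646089*1/511085 = -9547316/168258279313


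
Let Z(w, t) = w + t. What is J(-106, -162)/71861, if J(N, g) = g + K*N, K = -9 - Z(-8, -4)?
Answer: -480/71861 ≈ -0.0066796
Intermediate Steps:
Z(w, t) = t + w
K = 3 (K = -9 - (-4 - 8) = -9 - 1*(-12) = -9 + 12 = 3)
J(N, g) = g + 3*N
J(-106, -162)/71861 = (-162 + 3*(-106))/71861 = (-162 - 318)*(1/71861) = -480*1/71861 = -480/71861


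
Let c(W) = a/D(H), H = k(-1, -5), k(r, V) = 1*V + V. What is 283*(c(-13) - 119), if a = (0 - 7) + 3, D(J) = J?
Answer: -167819/5 ≈ -33564.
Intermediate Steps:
k(r, V) = 2*V (k(r, V) = V + V = 2*V)
H = -10 (H = 2*(-5) = -10)
a = -4 (a = -7 + 3 = -4)
c(W) = ⅖ (c(W) = -4/(-10) = -4*(-⅒) = ⅖)
283*(c(-13) - 119) = 283*(⅖ - 119) = 283*(-593/5) = -167819/5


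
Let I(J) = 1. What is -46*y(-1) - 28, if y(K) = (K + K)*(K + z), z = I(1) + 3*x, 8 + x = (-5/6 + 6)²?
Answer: 15395/3 ≈ 5131.7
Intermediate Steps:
x = 673/36 (x = -8 + (-5/6 + 6)² = -8 + (-5*⅙ + 6)² = -8 + (-⅚ + 6)² = -8 + (31/6)² = -8 + 961/36 = 673/36 ≈ 18.694)
z = 685/12 (z = 1 + 3*(673/36) = 1 + 673/12 = 685/12 ≈ 57.083)
y(K) = 2*K*(685/12 + K) (y(K) = (K + K)*(K + 685/12) = (2*K)*(685/12 + K) = 2*K*(685/12 + K))
-46*y(-1) - 28 = -23*(-1)*(685 + 12*(-1))/3 - 28 = -23*(-1)*(685 - 12)/3 - 28 = -23*(-1)*673/3 - 28 = -46*(-673/6) - 28 = 15479/3 - 28 = 15395/3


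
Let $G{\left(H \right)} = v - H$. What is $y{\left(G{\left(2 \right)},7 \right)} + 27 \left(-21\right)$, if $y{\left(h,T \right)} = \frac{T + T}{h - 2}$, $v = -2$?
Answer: $- \frac{1708}{3} \approx -569.33$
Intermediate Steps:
$G{\left(H \right)} = -2 - H$
$y{\left(h,T \right)} = \frac{2 T}{-2 + h}$
$y{\left(G{\left(2 \right)},7 \right)} + 27 \left(-21\right) = 2 \cdot 7 \frac{1}{-2 - 4} + 27 \left(-21\right) = 2 \cdot 7 \frac{1}{-2 - 4} - 567 = 2 \cdot 7 \frac{1}{-6} - 567 = 2 \cdot 7 \left(- \frac{1}{6}\right) - 567 = - \frac{7}{3} - 567 = - \frac{1708}{3}$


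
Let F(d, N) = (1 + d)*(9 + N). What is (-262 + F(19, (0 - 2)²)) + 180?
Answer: 178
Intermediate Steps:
(-262 + F(19, (0 - 2)²)) + 180 = (-262 + (9 + (0 - 2)² + 9*19 + (0 - 2)²*19)) + 180 = (-262 + (9 + (-2)² + 171 + (-2)²*19)) + 180 = (-262 + (9 + 4 + 171 + 4*19)) + 180 = (-262 + (9 + 4 + 171 + 76)) + 180 = (-262 + 260) + 180 = -2 + 180 = 178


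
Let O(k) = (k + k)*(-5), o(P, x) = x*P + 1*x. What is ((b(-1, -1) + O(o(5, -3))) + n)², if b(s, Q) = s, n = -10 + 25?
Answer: 37636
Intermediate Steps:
o(P, x) = x + P*x (o(P, x) = P*x + x = x + P*x)
O(k) = -10*k (O(k) = (2*k)*(-5) = -10*k)
n = 15
((b(-1, -1) + O(o(5, -3))) + n)² = ((-1 - (-30)*(1 + 5)) + 15)² = ((-1 - (-30)*6) + 15)² = ((-1 - 10*(-18)) + 15)² = ((-1 + 180) + 15)² = (179 + 15)² = 194² = 37636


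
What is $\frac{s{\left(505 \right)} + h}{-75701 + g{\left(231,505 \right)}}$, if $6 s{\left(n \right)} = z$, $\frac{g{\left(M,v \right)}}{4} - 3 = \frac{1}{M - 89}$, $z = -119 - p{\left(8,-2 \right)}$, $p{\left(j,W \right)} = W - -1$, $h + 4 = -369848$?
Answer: $\frac{78782665}{16121751} \approx 4.8867$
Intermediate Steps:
$h = -369852$ ($h = -4 - 369848 = -369852$)
$p{\left(j,W \right)} = 1 + W$ ($p{\left(j,W \right)} = W + 1 = 1 + W$)
$z = -118$ ($z = -119 - \left(1 - 2\right) = -119 - -1 = -119 + 1 = -118$)
$g{\left(M,v \right)} = 12 + \frac{4}{-89 + M}$ ($g{\left(M,v \right)} = 12 + \frac{4}{M - 89} = 12 + \frac{4}{-89 + M}$)
$s{\left(n \right)} = - \frac{59}{3}$ ($s{\left(n \right)} = \frac{1}{6} \left(-118\right) = - \frac{59}{3}$)
$\frac{s{\left(505 \right)} + h}{-75701 + g{\left(231,505 \right)}} = \frac{- \frac{59}{3} - 369852}{-75701 + \frac{4 \left(-266 + 3 \cdot 231\right)}{-89 + 231}} = - \frac{1109615}{3 \left(-75701 + \frac{4 \left(-266 + 693\right)}{142}\right)} = - \frac{1109615}{3 \left(-75701 + 4 \cdot \frac{1}{142} \cdot 427\right)} = - \frac{1109615}{3 \left(-75701 + \frac{854}{71}\right)} = - \frac{1109615}{3 \left(- \frac{5373917}{71}\right)} = \left(- \frac{1109615}{3}\right) \left(- \frac{71}{5373917}\right) = \frac{78782665}{16121751}$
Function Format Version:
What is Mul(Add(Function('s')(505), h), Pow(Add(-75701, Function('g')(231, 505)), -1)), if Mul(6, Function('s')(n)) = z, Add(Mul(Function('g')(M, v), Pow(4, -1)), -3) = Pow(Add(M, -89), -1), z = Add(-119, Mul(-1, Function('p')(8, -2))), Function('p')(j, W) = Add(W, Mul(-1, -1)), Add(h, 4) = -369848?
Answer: Rational(78782665, 16121751) ≈ 4.8867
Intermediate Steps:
h = -369852 (h = Add(-4, -369848) = -369852)
Function('p')(j, W) = Add(1, W) (Function('p')(j, W) = Add(W, 1) = Add(1, W))
z = -118 (z = Add(-119, Mul(-1, Add(1, -2))) = Add(-119, Mul(-1, -1)) = Add(-119, 1) = -118)
Function('g')(M, v) = Add(12, Mul(4, Pow(Add(-89, M), -1))) (Function('g')(M, v) = Add(12, Mul(4, Pow(Add(M, -89), -1))) = Add(12, Mul(4, Pow(Add(-89, M), -1))))
Function('s')(n) = Rational(-59, 3) (Function('s')(n) = Mul(Rational(1, 6), -118) = Rational(-59, 3))
Mul(Add(Function('s')(505), h), Pow(Add(-75701, Function('g')(231, 505)), -1)) = Mul(Add(Rational(-59, 3), -369852), Pow(Add(-75701, Mul(4, Pow(Add(-89, 231), -1), Add(-266, Mul(3, 231)))), -1)) = Mul(Rational(-1109615, 3), Pow(Add(-75701, Mul(4, Pow(142, -1), Add(-266, 693))), -1)) = Mul(Rational(-1109615, 3), Pow(Add(-75701, Mul(4, Rational(1, 142), 427)), -1)) = Mul(Rational(-1109615, 3), Pow(Add(-75701, Rational(854, 71)), -1)) = Mul(Rational(-1109615, 3), Pow(Rational(-5373917, 71), -1)) = Mul(Rational(-1109615, 3), Rational(-71, 5373917)) = Rational(78782665, 16121751)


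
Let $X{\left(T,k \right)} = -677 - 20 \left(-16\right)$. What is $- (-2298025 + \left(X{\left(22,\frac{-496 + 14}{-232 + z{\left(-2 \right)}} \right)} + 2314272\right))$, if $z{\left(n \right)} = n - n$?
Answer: $-15890$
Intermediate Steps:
$z{\left(n \right)} = 0$
$X{\left(T,k \right)} = -357$ ($X{\left(T,k \right)} = -677 - -320 = -677 + 320 = -357$)
$- (-2298025 + \left(X{\left(22,\frac{-496 + 14}{-232 + z{\left(-2 \right)}} \right)} + 2314272\right)) = - (-2298025 + \left(-357 + 2314272\right)) = - (-2298025 + 2313915) = \left(-1\right) 15890 = -15890$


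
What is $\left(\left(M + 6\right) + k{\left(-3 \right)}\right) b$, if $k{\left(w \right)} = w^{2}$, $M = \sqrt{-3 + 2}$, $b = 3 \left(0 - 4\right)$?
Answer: $-180 - 12 i \approx -180.0 - 12.0 i$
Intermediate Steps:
$b = -12$ ($b = 3 \left(-4\right) = -12$)
$M = i$ ($M = \sqrt{-1} = i \approx 1.0 i$)
$\left(\left(M + 6\right) + k{\left(-3 \right)}\right) b = \left(\left(i + 6\right) + \left(-3\right)^{2}\right) \left(-12\right) = \left(\left(6 + i\right) + 9\right) \left(-12\right) = \left(15 + i\right) \left(-12\right) = -180 - 12 i$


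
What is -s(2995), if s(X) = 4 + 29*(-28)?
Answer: 808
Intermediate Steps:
s(X) = -808 (s(X) = 4 - 812 = -808)
-s(2995) = -1*(-808) = 808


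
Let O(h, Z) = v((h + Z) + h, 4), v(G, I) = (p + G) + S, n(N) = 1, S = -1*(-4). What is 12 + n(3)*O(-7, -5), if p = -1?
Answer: -4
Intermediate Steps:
S = 4
v(G, I) = 3 + G (v(G, I) = (-1 + G) + 4 = 3 + G)
O(h, Z) = 3 + Z + 2*h (O(h, Z) = 3 + ((h + Z) + h) = 3 + ((Z + h) + h) = 3 + (Z + 2*h) = 3 + Z + 2*h)
12 + n(3)*O(-7, -5) = 12 + 1*(3 - 5 + 2*(-7)) = 12 + 1*(3 - 5 - 14) = 12 + 1*(-16) = 12 - 16 = -4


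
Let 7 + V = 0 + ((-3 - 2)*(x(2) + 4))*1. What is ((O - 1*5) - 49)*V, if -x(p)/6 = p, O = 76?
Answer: 726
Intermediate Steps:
x(p) = -6*p
V = 33 (V = -7 + (0 + ((-3 - 2)*(-6*2 + 4))*1) = -7 + (0 - 5*(-12 + 4)*1) = -7 + (0 - 5*(-8)*1) = -7 + (0 + 40*1) = -7 + (0 + 40) = -7 + 40 = 33)
((O - 1*5) - 49)*V = ((76 - 1*5) - 49)*33 = ((76 - 5) - 49)*33 = (71 - 49)*33 = 22*33 = 726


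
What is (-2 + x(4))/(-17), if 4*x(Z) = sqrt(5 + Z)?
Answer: 5/68 ≈ 0.073529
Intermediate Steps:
x(Z) = sqrt(5 + Z)/4
(-2 + x(4))/(-17) = (-2 + sqrt(5 + 4)/4)/(-17) = (-2 + sqrt(9)/4)*(-1/17) = (-2 + (1/4)*3)*(-1/17) = (-2 + 3/4)*(-1/17) = -5/4*(-1/17) = 5/68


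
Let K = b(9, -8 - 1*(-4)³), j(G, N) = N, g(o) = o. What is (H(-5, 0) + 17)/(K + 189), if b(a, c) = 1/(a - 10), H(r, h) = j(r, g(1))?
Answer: 9/94 ≈ 0.095745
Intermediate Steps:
H(r, h) = 1
b(a, c) = 1/(-10 + a)
K = -1 (K = 1/(-10 + 9) = 1/(-1) = -1)
(H(-5, 0) + 17)/(K + 189) = (1 + 17)/(-1 + 189) = 18/188 = 18*(1/188) = 9/94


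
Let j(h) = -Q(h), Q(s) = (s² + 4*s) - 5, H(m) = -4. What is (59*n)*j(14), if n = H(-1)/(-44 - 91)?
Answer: -58292/135 ≈ -431.79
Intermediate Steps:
Q(s) = -5 + s² + 4*s
j(h) = 5 - h² - 4*h (j(h) = -(-5 + h² + 4*h) = 5 - h² - 4*h)
n = 4/135 (n = -4/(-44 - 91) = -4/(-135) = -4*(-1/135) = 4/135 ≈ 0.029630)
(59*n)*j(14) = (59*(4/135))*(5 - 1*14² - 4*14) = 236*(5 - 1*196 - 56)/135 = 236*(5 - 196 - 56)/135 = (236/135)*(-247) = -58292/135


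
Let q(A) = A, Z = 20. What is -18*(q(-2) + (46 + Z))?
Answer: -1152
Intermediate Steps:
-18*(q(-2) + (46 + Z)) = -18*(-2 + (46 + 20)) = -18*(-2 + 66) = -18*64 = -1152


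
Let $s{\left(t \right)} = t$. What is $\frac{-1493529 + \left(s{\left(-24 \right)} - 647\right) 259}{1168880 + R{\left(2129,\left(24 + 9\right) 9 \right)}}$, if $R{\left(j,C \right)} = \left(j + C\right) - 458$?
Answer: $- \frac{833659}{585424} \approx -1.424$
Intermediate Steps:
$R{\left(j,C \right)} = -458 + C + j$ ($R{\left(j,C \right)} = \left(C + j\right) - 458 = -458 + C + j$)
$\frac{-1493529 + \left(s{\left(-24 \right)} - 647\right) 259}{1168880 + R{\left(2129,\left(24 + 9\right) 9 \right)}} = \frac{-1493529 + \left(-24 - 647\right) 259}{1168880 + \left(-458 + \left(24 + 9\right) 9 + 2129\right)} = \frac{-1493529 - 173789}{1168880 + \left(-458 + 33 \cdot 9 + 2129\right)} = \frac{-1493529 - 173789}{1168880 + \left(-458 + 297 + 2129\right)} = - \frac{1667318}{1168880 + 1968} = - \frac{1667318}{1170848} = \left(-1667318\right) \frac{1}{1170848} = - \frac{833659}{585424}$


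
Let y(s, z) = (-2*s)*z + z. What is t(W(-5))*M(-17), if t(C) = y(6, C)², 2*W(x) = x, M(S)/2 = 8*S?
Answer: -205700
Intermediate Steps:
M(S) = 16*S (M(S) = 2*(8*S) = 16*S)
y(s, z) = z - 2*s*z (y(s, z) = -2*s*z + z = z - 2*s*z)
W(x) = x/2
t(C) = 121*C² (t(C) = (C*(1 - 2*6))² = (C*(1 - 12))² = (C*(-11))² = (-11*C)² = 121*C²)
t(W(-5))*M(-17) = (121*((½)*(-5))²)*(16*(-17)) = (121*(-5/2)²)*(-272) = (121*(25/4))*(-272) = (3025/4)*(-272) = -205700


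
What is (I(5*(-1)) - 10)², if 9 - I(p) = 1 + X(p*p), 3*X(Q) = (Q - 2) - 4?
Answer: 625/9 ≈ 69.444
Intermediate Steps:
X(Q) = -2 + Q/3 (X(Q) = ((Q - 2) - 4)/3 = ((-2 + Q) - 4)/3 = (-6 + Q)/3 = -2 + Q/3)
I(p) = 10 - p²/3 (I(p) = 9 - (1 + (-2 + (p*p)/3)) = 9 - (1 + (-2 + p²/3)) = 9 - (-1 + p²/3) = 9 + (1 - p²/3) = 10 - p²/3)
(I(5*(-1)) - 10)² = ((10 - (5*(-1))²/3) - 10)² = ((10 - ⅓*(-5)²) - 10)² = ((10 - ⅓*25) - 10)² = ((10 - 25/3) - 10)² = (5/3 - 10)² = (-25/3)² = 625/9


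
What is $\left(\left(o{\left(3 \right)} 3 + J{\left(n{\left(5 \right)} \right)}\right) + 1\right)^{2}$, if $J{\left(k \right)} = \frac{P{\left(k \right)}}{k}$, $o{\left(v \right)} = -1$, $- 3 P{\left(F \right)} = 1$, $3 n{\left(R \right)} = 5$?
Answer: $\frac{121}{25} \approx 4.84$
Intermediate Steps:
$n{\left(R \right)} = \frac{5}{3}$ ($n{\left(R \right)} = \frac{1}{3} \cdot 5 = \frac{5}{3}$)
$P{\left(F \right)} = - \frac{1}{3}$ ($P{\left(F \right)} = \left(- \frac{1}{3}\right) 1 = - \frac{1}{3}$)
$J{\left(k \right)} = - \frac{1}{3 k}$
$\left(\left(o{\left(3 \right)} 3 + J{\left(n{\left(5 \right)} \right)}\right) + 1\right)^{2} = \left(\left(\left(-1\right) 3 - \frac{1}{3 \cdot \frac{5}{3}}\right) + 1\right)^{2} = \left(\left(-3 - \frac{1}{5}\right) + 1\right)^{2} = \left(- \frac{16}{5} + 1\right)^{2} = \left(- \frac{11}{5}\right)^{2} = \frac{121}{25}$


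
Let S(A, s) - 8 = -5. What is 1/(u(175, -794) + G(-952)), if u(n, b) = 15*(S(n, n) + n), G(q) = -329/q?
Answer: 136/363167 ≈ 0.00037448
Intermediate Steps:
S(A, s) = 3 (S(A, s) = 8 - 5 = 3)
u(n, b) = 45 + 15*n (u(n, b) = 15*(3 + n) = 45 + 15*n)
1/(u(175, -794) + G(-952)) = 1/((45 + 15*175) - 329/(-952)) = 1/((45 + 2625) - 329*(-1/952)) = 1/(2670 + 47/136) = 1/(363167/136) = 136/363167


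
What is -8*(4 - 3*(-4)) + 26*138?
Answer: 3460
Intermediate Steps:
-8*(4 - 3*(-4)) + 26*138 = -8*(4 + 12) + 3588 = -8*16 + 3588 = -128 + 3588 = 3460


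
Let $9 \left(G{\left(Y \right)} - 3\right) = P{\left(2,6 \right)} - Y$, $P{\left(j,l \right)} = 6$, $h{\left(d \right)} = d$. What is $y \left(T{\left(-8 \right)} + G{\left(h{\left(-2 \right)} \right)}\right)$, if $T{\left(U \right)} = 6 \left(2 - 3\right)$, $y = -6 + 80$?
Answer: $- \frac{1406}{9} \approx -156.22$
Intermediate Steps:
$y = 74$
$G{\left(Y \right)} = \frac{11}{3} - \frac{Y}{9}$ ($G{\left(Y \right)} = 3 + \frac{6 - Y}{9} = 3 - \left(- \frac{2}{3} + \frac{Y}{9}\right) = \frac{11}{3} - \frac{Y}{9}$)
$T{\left(U \right)} = -6$ ($T{\left(U \right)} = 6 \left(2 - 3\right) = 6 \left(-1\right) = -6$)
$y \left(T{\left(-8 \right)} + G{\left(h{\left(-2 \right)} \right)}\right) = 74 \left(-6 + \left(\frac{11}{3} - - \frac{2}{9}\right)\right) = 74 \left(-6 + \left(\frac{11}{3} + \frac{2}{9}\right)\right) = 74 \left(-6 + \frac{35}{9}\right) = 74 \left(- \frac{19}{9}\right) = - \frac{1406}{9}$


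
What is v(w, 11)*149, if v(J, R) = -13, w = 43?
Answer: -1937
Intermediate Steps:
v(w, 11)*149 = -13*149 = -1937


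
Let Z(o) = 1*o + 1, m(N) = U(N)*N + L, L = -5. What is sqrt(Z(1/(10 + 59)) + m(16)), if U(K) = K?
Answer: sqrt(1199841)/69 ≈ 15.875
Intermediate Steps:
m(N) = -5 + N**2 (m(N) = N*N - 5 = N**2 - 5 = -5 + N**2)
Z(o) = 1 + o (Z(o) = o + 1 = 1 + o)
sqrt(Z(1/(10 + 59)) + m(16)) = sqrt((1 + 1/(10 + 59)) + (-5 + 16**2)) = sqrt((1 + 1/69) + (-5 + 256)) = sqrt((1 + 1/69) + 251) = sqrt(70/69 + 251) = sqrt(17389/69) = sqrt(1199841)/69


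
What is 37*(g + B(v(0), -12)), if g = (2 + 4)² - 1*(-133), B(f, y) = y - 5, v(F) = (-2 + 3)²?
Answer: 5624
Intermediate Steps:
v(F) = 1 (v(F) = 1² = 1)
B(f, y) = -5 + y
g = 169 (g = 6² + 133 = 36 + 133 = 169)
37*(g + B(v(0), -12)) = 37*(169 + (-5 - 12)) = 37*(169 - 17) = 37*152 = 5624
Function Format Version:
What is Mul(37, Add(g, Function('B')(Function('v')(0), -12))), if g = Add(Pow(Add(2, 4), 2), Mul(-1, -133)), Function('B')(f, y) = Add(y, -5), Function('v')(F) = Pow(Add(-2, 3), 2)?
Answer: 5624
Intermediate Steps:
Function('v')(F) = 1 (Function('v')(F) = Pow(1, 2) = 1)
Function('B')(f, y) = Add(-5, y)
g = 169 (g = Add(Pow(6, 2), 133) = Add(36, 133) = 169)
Mul(37, Add(g, Function('B')(Function('v')(0), -12))) = Mul(37, Add(169, Add(-5, -12))) = Mul(37, Add(169, -17)) = Mul(37, 152) = 5624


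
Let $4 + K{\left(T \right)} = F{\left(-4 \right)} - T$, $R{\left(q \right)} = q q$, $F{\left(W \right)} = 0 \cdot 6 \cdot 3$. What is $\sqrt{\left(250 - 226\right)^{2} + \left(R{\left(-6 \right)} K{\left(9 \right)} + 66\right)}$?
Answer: $\sqrt{174} \approx 13.191$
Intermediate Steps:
$F{\left(W \right)} = 0$ ($F{\left(W \right)} = 0 \cdot 3 = 0$)
$R{\left(q \right)} = q^{2}$
$K{\left(T \right)} = -4 - T$ ($K{\left(T \right)} = -4 + \left(0 - T\right) = -4 - T$)
$\sqrt{\left(250 - 226\right)^{2} + \left(R{\left(-6 \right)} K{\left(9 \right)} + 66\right)} = \sqrt{\left(250 - 226\right)^{2} + \left(\left(-6\right)^{2} \left(-4 - 9\right) + 66\right)} = \sqrt{24^{2} + \left(36 \left(-4 - 9\right) + 66\right)} = \sqrt{576 + \left(36 \left(-13\right) + 66\right)} = \sqrt{576 + \left(-468 + 66\right)} = \sqrt{576 - 402} = \sqrt{174}$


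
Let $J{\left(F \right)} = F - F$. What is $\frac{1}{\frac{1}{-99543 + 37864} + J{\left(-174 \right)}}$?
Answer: $-61679$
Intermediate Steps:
$J{\left(F \right)} = 0$
$\frac{1}{\frac{1}{-99543 + 37864} + J{\left(-174 \right)}} = \frac{1}{\frac{1}{-99543 + 37864} + 0} = \frac{1}{\frac{1}{-61679} + 0} = \frac{1}{- \frac{1}{61679} + 0} = \frac{1}{- \frac{1}{61679}} = -61679$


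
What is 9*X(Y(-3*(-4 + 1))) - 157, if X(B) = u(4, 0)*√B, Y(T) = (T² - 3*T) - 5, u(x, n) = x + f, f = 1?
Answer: 158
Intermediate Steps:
u(x, n) = 1 + x (u(x, n) = x + 1 = 1 + x)
Y(T) = -5 + T² - 3*T
X(B) = 5*√B (X(B) = (1 + 4)*√B = 5*√B)
9*X(Y(-3*(-4 + 1))) - 157 = 9*(5*√(-5 + (-3*(-4 + 1))² - (-9)*(-4 + 1))) - 157 = 9*(5*√(-5 + (-3*(-3))² - (-9)*(-3))) - 157 = 9*(5*√(-5 + 9² - 3*9)) - 157 = 9*(5*√(-5 + 81 - 27)) - 157 = 9*(5*√49) - 157 = 9*(5*7) - 157 = 9*35 - 157 = 315 - 157 = 158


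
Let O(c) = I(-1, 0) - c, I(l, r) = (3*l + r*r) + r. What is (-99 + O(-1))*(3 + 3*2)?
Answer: -909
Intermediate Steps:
I(l, r) = r + r² + 3*l (I(l, r) = (3*l + r²) + r = (r² + 3*l) + r = r + r² + 3*l)
O(c) = -3 - c (O(c) = (0 + 0² + 3*(-1)) - c = (0 + 0 - 3) - c = -3 - c)
(-99 + O(-1))*(3 + 3*2) = (-99 + (-3 - 1*(-1)))*(3 + 3*2) = (-99 + (-3 + 1))*(3 + 6) = (-99 - 2)*9 = -101*9 = -909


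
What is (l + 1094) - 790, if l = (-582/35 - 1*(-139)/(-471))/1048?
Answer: 5251710133/17276280 ≈ 303.98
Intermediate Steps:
l = -278987/17276280 (l = (-582*1/35 + 139*(-1/471))*(1/1048) = (-582/35 - 139/471)*(1/1048) = -278987/16485*1/1048 = -278987/17276280 ≈ -0.016149)
(l + 1094) - 790 = (-278987/17276280 + 1094) - 790 = 18899971333/17276280 - 790 = 5251710133/17276280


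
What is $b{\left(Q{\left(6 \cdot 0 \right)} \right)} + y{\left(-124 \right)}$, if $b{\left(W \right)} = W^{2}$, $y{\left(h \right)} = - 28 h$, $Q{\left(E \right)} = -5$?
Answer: $3497$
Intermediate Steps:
$b{\left(Q{\left(6 \cdot 0 \right)} \right)} + y{\left(-124 \right)} = \left(-5\right)^{2} - -3472 = 25 + 3472 = 3497$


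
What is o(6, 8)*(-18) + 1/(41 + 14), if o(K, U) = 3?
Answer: -2969/55 ≈ -53.982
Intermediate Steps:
o(6, 8)*(-18) + 1/(41 + 14) = 3*(-18) + 1/(41 + 14) = -54 + 1/55 = -2969/55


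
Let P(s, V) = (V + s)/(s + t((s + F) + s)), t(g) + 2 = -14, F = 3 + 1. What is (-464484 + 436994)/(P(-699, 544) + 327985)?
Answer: -1965535/23450943 ≈ -0.083815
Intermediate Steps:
F = 4
t(g) = -16 (t(g) = -2 - 14 = -16)
P(s, V) = (V + s)/(-16 + s) (P(s, V) = (V + s)/(s - 16) = (V + s)/(-16 + s))
(-464484 + 436994)/(P(-699, 544) + 327985) = (-464484 + 436994)/((544 - 699)/(-16 - 699) + 327985) = -27490/(-155/(-715) + 327985) = -27490/(-1/715*(-155) + 327985) = -27490/(31/143 + 327985) = -27490/46901886/143 = -27490*143/46901886 = -1965535/23450943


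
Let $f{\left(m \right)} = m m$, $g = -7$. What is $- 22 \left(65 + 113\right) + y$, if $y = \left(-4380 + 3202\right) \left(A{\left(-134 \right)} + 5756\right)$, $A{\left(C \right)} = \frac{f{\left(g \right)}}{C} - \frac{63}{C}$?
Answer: $- \frac{454568674}{67} \approx -6.7846 \cdot 10^{6}$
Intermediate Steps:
$f{\left(m \right)} = m^{2}$
$A{\left(C \right)} = - \frac{14}{C}$ ($A{\left(C \right)} = \frac{\left(-7\right)^{2}}{C} - \frac{63}{C} = \frac{49}{C} - \frac{63}{C} = - \frac{14}{C}$)
$y = - \frac{454306302}{67}$ ($y = \left(-4380 + 3202\right) \left(- \frac{14}{-134} + 5756\right) = - 1178 \left(\left(-14\right) \left(- \frac{1}{134}\right) + 5756\right) = - 1178 \left(\frac{7}{67} + 5756\right) = \left(-1178\right) \frac{385659}{67} = - \frac{454306302}{67} \approx -6.7807 \cdot 10^{6}$)
$- 22 \left(65 + 113\right) + y = - 22 \left(65 + 113\right) - \frac{454306302}{67} = \left(-22\right) 178 - \frac{454306302}{67} = -3916 - \frac{454306302}{67} = - \frac{454568674}{67}$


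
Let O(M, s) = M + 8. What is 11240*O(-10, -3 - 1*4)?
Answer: -22480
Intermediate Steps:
O(M, s) = 8 + M
11240*O(-10, -3 - 1*4) = 11240*(8 - 10) = 11240*(-2) = -22480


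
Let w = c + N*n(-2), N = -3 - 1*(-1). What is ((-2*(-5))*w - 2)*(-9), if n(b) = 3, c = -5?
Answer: 1008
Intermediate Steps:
N = -2 (N = -3 + 1 = -2)
w = -11 (w = -5 - 2*3 = -5 - 6 = -11)
((-2*(-5))*w - 2)*(-9) = (-2*(-5)*(-11) - 2)*(-9) = (10*(-11) - 2)*(-9) = (-110 - 2)*(-9) = -112*(-9) = 1008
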